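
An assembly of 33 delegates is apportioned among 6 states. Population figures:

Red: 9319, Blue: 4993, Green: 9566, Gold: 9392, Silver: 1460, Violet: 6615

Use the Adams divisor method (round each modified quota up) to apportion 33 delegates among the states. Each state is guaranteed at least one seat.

Standard divisor 41345/33 ≈ 1252.879; standard quotas: Red 7.438, Blue 3.985, Green 7.635, Gold 7.496, Silver 1.165, Violet 5.280.
Rounding up gives 8, 4, 8, 8, 2, 6 = 36 seats, so the divisor must be adjusted.
With modified divisor 1350: modified quotas Red 6.903, Blue 3.699, Green 7.086, Gold 6.957, Silver 1.081, Violet 4.900.
Rounding up: Red 7, Blue 4, Green 8, Gold 7, Silver 2, Violet 5 (total 33).

Red: 7; Blue: 4; Green: 8; Gold: 7; Silver: 2; Violet: 5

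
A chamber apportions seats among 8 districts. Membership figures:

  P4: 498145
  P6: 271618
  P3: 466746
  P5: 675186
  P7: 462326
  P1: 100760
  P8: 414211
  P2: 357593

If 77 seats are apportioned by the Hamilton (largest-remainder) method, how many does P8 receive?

10

Total 3246585; standard divisor 3246585/77 ≈ 42163.442.
Standard quotas: P4 11.8146, P6 6.4420, P3 11.0699, P5 16.0135, P7 10.9651, P1 2.3897, P8 9.8239, P2 8.4811.
Lower quotas: P4 11, P6 6, P3 11, P5 16, P7 10, P1 2, P8 9, P2 8 (sum 73, leaving 4 seats).
Remainders in descending order: P7 0.9651, P8 0.8239, P4 0.8146, P2 0.4811, P6 0.4420, P1 0.3897, P3 0.0699, P5 0.0135.
Largest remainders: P7, P8, P4, P2 receive the extra seats.
P8 receives 10.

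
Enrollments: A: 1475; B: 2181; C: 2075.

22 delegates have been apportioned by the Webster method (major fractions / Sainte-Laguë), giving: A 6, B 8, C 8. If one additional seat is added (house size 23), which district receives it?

Priority for the next seat is population ÷ (current seats + 0.5).
Priorities: A 226.923, B 256.588, C 244.118.
Highest priority: B.

B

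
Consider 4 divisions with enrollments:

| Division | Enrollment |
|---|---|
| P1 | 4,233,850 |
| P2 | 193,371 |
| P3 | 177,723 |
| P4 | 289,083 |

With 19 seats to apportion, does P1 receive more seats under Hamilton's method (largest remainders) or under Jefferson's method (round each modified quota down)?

Jefferson

Hamilton: P1 16, P2 1, P3 1, P4 1.
Jefferson: P1 18, P2 0, P3 0, P4 1.
P1 gets 16 under Hamilton and 18 under Jefferson.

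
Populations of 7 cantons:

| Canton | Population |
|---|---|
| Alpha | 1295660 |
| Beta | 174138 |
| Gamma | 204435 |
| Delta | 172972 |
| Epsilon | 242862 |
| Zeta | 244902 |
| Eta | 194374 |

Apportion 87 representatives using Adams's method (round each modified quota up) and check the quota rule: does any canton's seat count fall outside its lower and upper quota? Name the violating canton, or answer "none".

Standard quotas: Alpha 44.566, Beta 5.990, Gamma 7.032, Delta 5.950, Epsilon 8.354, Zeta 8.424, Eta 6.686.
Adams allocation: Alpha 43, Beta 6, Gamma 7, Delta 6, Epsilon 9, Zeta 9, Eta 7.
Alpha has quota 44.566 (lower 44, upper 45) but receives 43 — outside the quota interval.

Alpha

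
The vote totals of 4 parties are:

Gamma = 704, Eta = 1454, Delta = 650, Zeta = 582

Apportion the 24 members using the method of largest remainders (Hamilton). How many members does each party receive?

Standard divisor: 3390 ÷ 24 ≈ 141.25.
Standard quotas: Gamma 4.984, Eta 10.294, Delta 4.602, Zeta 4.120.
Lower quotas: Gamma 4, Eta 10, Delta 4, Zeta 4 (sum 22, leaving 2 seats).
Remainders in descending order: Gamma 0.984, Delta 0.602, Eta 0.294, Zeta 0.120.
The surplus seats go to Gamma, Delta.

Gamma 5; Eta 10; Delta 5; Zeta 4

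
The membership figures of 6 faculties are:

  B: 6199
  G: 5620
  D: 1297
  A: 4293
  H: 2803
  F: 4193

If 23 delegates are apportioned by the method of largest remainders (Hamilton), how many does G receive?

5

Standard divisor: 24405 ÷ 23 ≈ 1061.087.
Standard quotas: B 5.8421, G 5.2965, D 1.2223, A 4.0459, H 2.6416, F 3.9516.
Lower quotas: B 5, G 5, D 1, A 4, H 2, F 3 (sum 20, leaving 3 seats).
Remainders in descending order: F 0.9516, B 0.8421, H 0.6416, G 0.2965, D 0.2223, A 0.0459.
Largest remainders: F, B, H receive the extra seats.
G receives 5.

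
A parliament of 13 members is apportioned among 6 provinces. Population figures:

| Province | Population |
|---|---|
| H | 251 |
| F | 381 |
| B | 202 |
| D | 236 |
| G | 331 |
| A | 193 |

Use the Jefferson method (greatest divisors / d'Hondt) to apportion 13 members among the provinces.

H=2, F=3, B=2, D=2, G=3, A=1

Standard divisor 1594/13 ≈ 122.615; standard quotas: H 2.047, F 3.107, B 1.647, D 1.925, G 2.699, A 1.574.
Rounding down gives 2, 3, 1, 1, 2, 1 = 10 seats, so the divisor must be adjusted.
With modified divisor 100: modified quotas H 2.510, F 3.810, B 2.020, D 2.360, G 3.310, A 1.930.
Rounding down: H 2, F 3, B 2, D 2, G 3, A 1 (total 13).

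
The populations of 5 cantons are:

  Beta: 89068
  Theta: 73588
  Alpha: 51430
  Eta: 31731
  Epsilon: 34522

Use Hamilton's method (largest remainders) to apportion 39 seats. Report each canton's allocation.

The standard divisor is 280339/39 ≈ 7188.179.
Standard quotas: Beta 12.3909, Theta 10.2374, Alpha 7.1548, Eta 4.4143, Epsilon 4.8026.
Lower quotas: Beta 12, Theta 10, Alpha 7, Eta 4, Epsilon 4 (sum 37, leaving 2 seats).
Remainders in descending order: Epsilon 0.8026, Eta 0.4143, Beta 0.3909, Theta 0.2374, Alpha 0.1548.
The surplus seats go to Epsilon, Eta.

Beta=12, Theta=10, Alpha=7, Eta=5, Epsilon=5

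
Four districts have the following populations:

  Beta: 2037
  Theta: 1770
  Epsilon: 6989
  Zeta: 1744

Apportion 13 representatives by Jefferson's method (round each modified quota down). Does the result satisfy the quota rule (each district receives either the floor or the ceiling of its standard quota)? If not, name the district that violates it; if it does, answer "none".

Standard quotas: Beta 2.112, Theta 1.835, Epsilon 7.245, Zeta 1.808.
Jefferson allocation: Beta 2, Theta 2, Epsilon 8, Zeta 1.
Every allocation lies between the lower and upper quota.

none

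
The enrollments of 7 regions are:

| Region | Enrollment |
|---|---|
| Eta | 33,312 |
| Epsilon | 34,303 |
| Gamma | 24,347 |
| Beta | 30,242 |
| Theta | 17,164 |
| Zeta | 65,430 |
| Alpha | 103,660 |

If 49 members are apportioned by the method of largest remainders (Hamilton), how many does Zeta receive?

10

Standard divisor: 308458 ÷ 49 ≈ 6295.061.
Standard quotas: Eta 5.2918, Epsilon 5.4492, Gamma 3.8676, Beta 4.8041, Theta 2.7266, Zeta 10.3939, Alpha 16.4669.
Lower quotas: Eta 5, Epsilon 5, Gamma 3, Beta 4, Theta 2, Zeta 10, Alpha 16 (sum 45, leaving 4 seats).
Remainders in descending order: Gamma 0.8676, Beta 0.8041, Theta 0.7266, Alpha 0.4669, Epsilon 0.4492, Zeta 0.3939, Eta 0.2918.
Largest remainders: Gamma, Beta, Theta, Alpha receive the extra seats.
Zeta receives 10.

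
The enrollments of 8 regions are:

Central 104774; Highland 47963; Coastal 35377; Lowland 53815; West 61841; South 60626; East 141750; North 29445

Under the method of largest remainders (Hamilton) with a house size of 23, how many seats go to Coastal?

Total 535591; standard divisor 535591/23 ≈ 23286.565.
Standard quotas: Central 4.4993, Highland 2.0597, Coastal 1.5192, Lowland 2.3110, West 2.6557, South 2.6035, East 6.0872, North 1.2645.
Lower quotas: Central 4, Highland 2, Coastal 1, Lowland 2, West 2, South 2, East 6, North 1 (sum 20, leaving 3 seats).
Remainders in descending order: West 0.6557, South 0.6035, Coastal 0.5192, Central 0.4993, Lowland 0.3110, North 0.2645, East 0.0872, Highland 0.0597.
Largest remainders: West, South, Coastal receive the extra seats.
Coastal receives 2.

2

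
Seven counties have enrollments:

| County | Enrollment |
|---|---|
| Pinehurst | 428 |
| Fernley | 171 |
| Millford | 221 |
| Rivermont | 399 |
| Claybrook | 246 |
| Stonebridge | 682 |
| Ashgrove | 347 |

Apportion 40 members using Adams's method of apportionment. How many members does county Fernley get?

Standard divisor 2494/40 ≈ 62.35; standard quotas: Pinehurst 6.864, Fernley 2.743, Millford 3.545, Rivermont 6.399, Claybrook 3.945, Stonebridge 10.938, Ashgrove 5.565.
Rounding up gives 7, 3, 4, 7, 4, 11, 6 = 42 seats, so the divisor must be adjusted.
With modified divisor 69: modified quotas Pinehurst 6.203, Fernley 2.478, Millford 3.203, Rivermont 5.783, Claybrook 3.565, Stonebridge 9.884, Ashgrove 5.029.
Rounding up: Pinehurst 7, Fernley 3, Millford 4, Rivermont 6, Claybrook 4, Stonebridge 10, Ashgrove 6 (total 40).
Fernley receives 3.

3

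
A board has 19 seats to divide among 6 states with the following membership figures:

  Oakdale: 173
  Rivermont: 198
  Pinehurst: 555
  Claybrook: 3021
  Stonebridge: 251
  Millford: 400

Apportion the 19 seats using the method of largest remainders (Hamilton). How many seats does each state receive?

The standard divisor is 4598/19 = 242.
Standard quotas: Oakdale 0.715, Rivermont 0.818, Pinehurst 2.293, Claybrook 12.483, Stonebridge 1.037, Millford 1.653.
Lower quotas: Oakdale 0, Rivermont 0, Pinehurst 2, Claybrook 12, Stonebridge 1, Millford 1 (sum 16, leaving 3 seats).
Remainders in descending order: Rivermont 0.818, Oakdale 0.715, Millford 0.653, Claybrook 0.483, Pinehurst 0.293, Stonebridge 0.037.
Largest remainders: Rivermont, Oakdale, Millford receive the extra seats.

Oakdale=1; Rivermont=1; Pinehurst=2; Claybrook=12; Stonebridge=1; Millford=2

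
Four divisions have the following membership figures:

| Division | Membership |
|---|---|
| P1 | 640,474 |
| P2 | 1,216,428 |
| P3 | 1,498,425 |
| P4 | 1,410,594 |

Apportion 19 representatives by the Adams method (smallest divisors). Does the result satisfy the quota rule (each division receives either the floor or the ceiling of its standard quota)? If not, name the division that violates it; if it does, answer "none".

none

Standard quotas: P1 2.553, P2 4.849, P3 5.974, P4 5.624.
Adams allocation: P1 3, P2 5, P3 6, P4 5.
Every allocation lies between the lower and upper quota.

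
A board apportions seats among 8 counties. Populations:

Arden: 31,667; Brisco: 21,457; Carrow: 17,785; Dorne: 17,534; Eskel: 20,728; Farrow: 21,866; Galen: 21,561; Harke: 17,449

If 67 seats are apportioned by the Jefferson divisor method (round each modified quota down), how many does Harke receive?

Standard divisor 170047/67 ≈ 2538.015; standard quotas: Arden 12.477, Brisco 8.454, Carrow 7.007, Dorne 6.909, Eskel 8.167, Farrow 8.615, Galen 8.495, Harke 6.875.
Rounding down gives 12, 8, 7, 6, 8, 8, 8, 6 = 63 seats, so the divisor must be adjusted.
With modified divisor 2410: modified quotas Arden 13.140, Brisco 8.903, Carrow 7.380, Dorne 7.276, Eskel 8.601, Farrow 9.073, Galen 8.946, Harke 7.240.
Rounding down: Arden 13, Brisco 8, Carrow 7, Dorne 7, Eskel 8, Farrow 9, Galen 8, Harke 7 (total 67).
Harke receives 7.

7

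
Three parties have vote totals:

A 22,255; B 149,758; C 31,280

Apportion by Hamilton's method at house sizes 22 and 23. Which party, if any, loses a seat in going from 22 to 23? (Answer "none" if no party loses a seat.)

A

At 22 seats: A 3, B 16, C 3.
At 23 seats: A 2, B 17, C 4.
A drops from 3 to 2.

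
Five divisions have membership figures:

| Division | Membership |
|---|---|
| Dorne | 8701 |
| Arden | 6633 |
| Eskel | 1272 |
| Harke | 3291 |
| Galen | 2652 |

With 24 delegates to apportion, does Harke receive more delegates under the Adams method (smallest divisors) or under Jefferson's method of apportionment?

Adams: Dorne 8, Arden 7, Eskel 2, Harke 4, Galen 3.
Jefferson: Dorne 10, Arden 7, Eskel 1, Harke 3, Galen 3.
Harke gets 4 under Adams and 3 under Jefferson.

Adams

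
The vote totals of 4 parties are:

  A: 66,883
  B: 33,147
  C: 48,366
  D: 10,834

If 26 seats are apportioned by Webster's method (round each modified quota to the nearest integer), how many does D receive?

Standard divisor 159230/26 ≈ 6124.231; standard quotas: A 10.921, B 5.412, C 7.897, D 1.769.
Rounding to the nearest integer gives A 11, B 5, C 8, D 2 — total 26, matching the house size, so no adjustment is needed.
D receives 2.

2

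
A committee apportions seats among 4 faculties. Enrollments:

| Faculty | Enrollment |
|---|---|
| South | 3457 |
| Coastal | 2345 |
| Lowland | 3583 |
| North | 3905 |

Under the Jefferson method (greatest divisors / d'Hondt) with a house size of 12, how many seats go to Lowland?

Standard divisor 13290/12 ≈ 1107.5; standard quotas: South 3.121, Coastal 2.117, Lowland 3.235, North 3.526.
Rounding down gives 3, 2, 3, 3 = 11 seats, so the divisor must be adjusted.
With modified divisor 940: modified quotas South 3.678, Coastal 2.495, Lowland 3.812, North 4.154.
Rounding down: South 3, Coastal 2, Lowland 3, North 4 (total 12).
Lowland receives 3.

3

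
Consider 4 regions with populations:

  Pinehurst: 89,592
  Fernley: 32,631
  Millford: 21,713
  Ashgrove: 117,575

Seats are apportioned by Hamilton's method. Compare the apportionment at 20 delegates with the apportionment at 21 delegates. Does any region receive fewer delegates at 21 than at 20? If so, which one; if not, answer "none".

none

At 20 seats: Pinehurst 7, Fernley 2, Millford 2, Ashgrove 9.
At 21 seats: Pinehurst 7, Fernley 3, Millford 2, Ashgrove 9.
No region's allocation decreased.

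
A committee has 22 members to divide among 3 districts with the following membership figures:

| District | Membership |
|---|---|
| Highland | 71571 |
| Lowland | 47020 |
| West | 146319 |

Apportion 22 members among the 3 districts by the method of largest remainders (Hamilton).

Standard divisor: 264910 ÷ 22 ≈ 12041.364.
Standard quotas: Highland 5.9438, Lowland 3.9049, West 12.1514.
Lower quotas: Highland 5, Lowland 3, West 12 (sum 20, leaving 2 seats).
Remainders in descending order: Highland 0.9438, Lowland 0.9049, West 0.1514.
Largest remainders: Highland, Lowland receive the extra seats.

Highland=6; Lowland=4; West=12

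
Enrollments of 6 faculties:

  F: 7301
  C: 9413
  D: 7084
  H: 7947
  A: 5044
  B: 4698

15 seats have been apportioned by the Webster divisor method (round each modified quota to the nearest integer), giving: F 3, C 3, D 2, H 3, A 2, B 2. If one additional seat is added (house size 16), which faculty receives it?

Priority for the next seat is population ÷ (current seats + 0.5).
Priorities: F 2086.000, C 2689.429, D 2833.600, H 2270.571, A 2017.600, B 1879.200.
Highest priority: D.

D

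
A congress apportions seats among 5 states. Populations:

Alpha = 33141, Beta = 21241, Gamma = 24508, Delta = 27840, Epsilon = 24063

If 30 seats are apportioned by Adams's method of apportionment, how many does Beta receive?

Standard divisor 130793/30 ≈ 4359.767; standard quotas: Alpha 7.602, Beta 4.872, Gamma 5.621, Delta 6.386, Epsilon 5.519.
Rounding up gives 8, 5, 6, 7, 6 = 32 seats, so the divisor must be adjusted.
With modified divisor 4770: modified quotas Alpha 6.948, Beta 4.453, Gamma 5.138, Delta 5.836, Epsilon 5.045.
Rounding up: Alpha 7, Beta 5, Gamma 6, Delta 6, Epsilon 6 (total 30).
Beta receives 5.

5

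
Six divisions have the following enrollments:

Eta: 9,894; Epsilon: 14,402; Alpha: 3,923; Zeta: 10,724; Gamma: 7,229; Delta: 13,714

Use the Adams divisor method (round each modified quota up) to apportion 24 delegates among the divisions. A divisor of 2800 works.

Eta: 4; Epsilon: 6; Alpha: 2; Zeta: 4; Gamma: 3; Delta: 5

With modified divisor 2800: modified quotas Eta 3.534, Epsilon 5.144, Alpha 1.401, Zeta 3.830, Gamma 2.582, Delta 4.898.
Rounding up: Eta 4, Epsilon 6, Alpha 2, Zeta 4, Gamma 3, Delta 5 (total 24).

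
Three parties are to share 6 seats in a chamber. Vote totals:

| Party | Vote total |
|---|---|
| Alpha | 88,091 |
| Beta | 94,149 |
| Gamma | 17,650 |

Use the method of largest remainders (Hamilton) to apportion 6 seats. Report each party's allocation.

Standard divisor: 199890 ÷ 6 = 33315.
Standard quotas: Alpha 2.6442, Beta 2.8260, Gamma 0.5298.
Lower quotas: Alpha 2, Beta 2, Gamma 0 (sum 4, leaving 2 seats).
Remainders in descending order: Beta 0.8260, Alpha 0.6442, Gamma 0.5298.
Largest remainders: Beta, Alpha receive the extra seats.

Alpha: 3, Beta: 3, Gamma: 0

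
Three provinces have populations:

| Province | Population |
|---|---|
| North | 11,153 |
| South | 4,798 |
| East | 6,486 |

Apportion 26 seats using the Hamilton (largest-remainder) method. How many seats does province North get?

Total 22437; standard divisor 22437/26 ≈ 862.962.
Standard quotas: North 12.9241, South 5.5599, East 7.5160.
Lower quotas: North 12, South 5, East 7 (sum 24, leaving 2 seats).
Remainders in descending order: North 0.9241, South 0.5599, East 0.5160.
Largest remainders: North, South receive the extra seats.
North receives 13.

13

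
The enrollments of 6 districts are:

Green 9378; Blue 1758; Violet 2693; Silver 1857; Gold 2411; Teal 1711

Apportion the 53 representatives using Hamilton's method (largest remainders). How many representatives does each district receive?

Standard divisor: 19808 ÷ 53 ≈ 373.736.
Standard quotas: Green 25.0926, Blue 4.7039, Violet 7.2056, Silver 4.9688, Gold 6.4511, Teal 4.5781.
Lower quotas: Green 25, Blue 4, Violet 7, Silver 4, Gold 6, Teal 4 (sum 50, leaving 3 seats).
Remainders in descending order: Silver 0.9688, Blue 0.7039, Teal 0.5781, Gold 0.4511, Violet 0.2056, Green 0.0926.
The surplus seats go to Silver, Blue, Teal.

Green 25, Blue 5, Violet 7, Silver 5, Gold 6, Teal 5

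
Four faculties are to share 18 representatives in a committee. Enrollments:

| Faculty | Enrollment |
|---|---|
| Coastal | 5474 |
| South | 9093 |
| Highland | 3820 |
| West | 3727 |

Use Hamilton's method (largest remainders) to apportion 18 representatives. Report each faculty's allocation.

Coastal 5, South 7, Highland 3, West 3

Standard divisor: 22114 ÷ 18 ≈ 1228.556.
Standard quotas: Coastal 4.4556, South 7.4014, Highland 3.1093, West 3.0336.
Lower quotas: Coastal 4, South 7, Highland 3, West 3 (sum 17, leaving 1 seat).
Remainders in descending order: Coastal 0.4556, South 0.4014, Highland 0.1093, West 0.0336.
Largest remainder: Coastal receives the extra seat.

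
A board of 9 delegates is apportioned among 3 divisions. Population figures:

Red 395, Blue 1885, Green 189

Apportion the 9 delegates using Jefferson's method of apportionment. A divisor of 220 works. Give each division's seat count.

Red: 1; Blue: 8; Green: 0

With modified divisor 220: modified quotas Red 1.795, Blue 8.568, Green 0.859.
Rounding down: Red 1, Blue 8, Green 0 (total 9).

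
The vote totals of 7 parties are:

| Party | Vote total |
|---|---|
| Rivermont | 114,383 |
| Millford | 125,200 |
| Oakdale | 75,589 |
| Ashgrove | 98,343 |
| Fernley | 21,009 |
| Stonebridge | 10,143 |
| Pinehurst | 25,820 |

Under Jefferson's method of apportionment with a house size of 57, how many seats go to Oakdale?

9

Standard divisor 470487/57 ≈ 8254.158; standard quotas: Rivermont 13.858, Millford 15.168, Oakdale 9.158, Ashgrove 11.914, Fernley 2.545, Stonebridge 1.229, Pinehurst 3.128.
Rounding down gives 13, 15, 9, 11, 2, 1, 3 = 54 seats, so the divisor must be adjusted.
With modified divisor 7700: modified quotas Rivermont 14.855, Millford 16.260, Oakdale 9.817, Ashgrove 12.772, Fernley 2.728, Stonebridge 1.317, Pinehurst 3.353.
Rounding down: Rivermont 14, Millford 16, Oakdale 9, Ashgrove 12, Fernley 2, Stonebridge 1, Pinehurst 3 (total 57).
Oakdale receives 9.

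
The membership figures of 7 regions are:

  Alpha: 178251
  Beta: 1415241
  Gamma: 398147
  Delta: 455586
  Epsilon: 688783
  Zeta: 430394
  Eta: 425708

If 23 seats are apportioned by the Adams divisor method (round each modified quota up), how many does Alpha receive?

1

Standard divisor 3992110/23 ≈ 173570; standard quotas: Alpha 1.027, Beta 8.154, Gamma 2.294, Delta 2.625, Epsilon 3.968, Zeta 2.480, Eta 2.453.
Rounding up gives 2, 9, 3, 3, 4, 3, 3 = 27 seats, so the divisor must be adjusted.
With modified divisor 207500: modified quotas Alpha 0.859, Beta 6.820, Gamma 1.919, Delta 2.196, Epsilon 3.319, Zeta 2.074, Eta 2.052.
Rounding up: Alpha 1, Beta 7, Gamma 2, Delta 3, Epsilon 4, Zeta 3, Eta 3 (total 23).
Alpha receives 1.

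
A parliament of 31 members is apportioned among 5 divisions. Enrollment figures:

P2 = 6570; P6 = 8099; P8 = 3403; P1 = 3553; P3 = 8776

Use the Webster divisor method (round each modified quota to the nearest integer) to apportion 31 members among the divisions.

P2: 7, P6: 8, P8: 3, P1: 4, P3: 9

Standard divisor 30401/31 ≈ 980.677; standard quotas: P2 6.699, P6 8.259, P8 3.470, P1 3.623, P3 8.949.
Rounding to the nearest integer gives P2 7, P6 8, P8 3, P1 4, P3 9 — total 31, matching the house size, so no adjustment is needed.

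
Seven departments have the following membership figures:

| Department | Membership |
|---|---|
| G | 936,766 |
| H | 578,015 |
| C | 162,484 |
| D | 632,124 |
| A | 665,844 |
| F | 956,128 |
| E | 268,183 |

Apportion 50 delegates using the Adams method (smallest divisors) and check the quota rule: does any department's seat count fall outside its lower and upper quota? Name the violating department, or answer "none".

Standard quotas: G 11.153, H 6.882, C 1.935, D 7.526, A 7.928, F 11.384, E 3.193.
Adams allocation: G 11, H 7, C 2, D 8, A 8, F 11, E 3.
Every allocation lies between the lower and upper quota.

none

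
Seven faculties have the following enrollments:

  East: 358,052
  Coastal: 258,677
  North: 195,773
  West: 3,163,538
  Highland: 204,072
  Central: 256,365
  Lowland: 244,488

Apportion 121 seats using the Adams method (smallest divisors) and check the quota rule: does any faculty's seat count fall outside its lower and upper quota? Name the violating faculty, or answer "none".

Standard quotas: East 9.255, Coastal 6.687, North 5.061, West 81.775, Highland 5.275, Central 6.627, Lowland 6.320.
Adams allocation: East 9, Coastal 7, North 5, West 80, Highland 6, Central 7, Lowland 7.
West has quota 81.775 (lower 81, upper 82) but receives 80 — outside the quota interval.

West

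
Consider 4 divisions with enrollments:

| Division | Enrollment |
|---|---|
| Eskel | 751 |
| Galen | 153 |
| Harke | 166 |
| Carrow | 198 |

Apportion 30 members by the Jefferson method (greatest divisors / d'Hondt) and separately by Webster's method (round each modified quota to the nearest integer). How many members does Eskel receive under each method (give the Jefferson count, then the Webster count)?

18 and 17

Jefferson: Eskel 18, Galen 3, Harke 4, Carrow 5.
Webster: Eskel 17, Galen 4, Harke 4, Carrow 5.
Eskel gets 18 under Jefferson and 17 under Webster.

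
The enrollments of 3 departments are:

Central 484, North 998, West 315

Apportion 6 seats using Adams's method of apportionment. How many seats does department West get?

1

Standard divisor 1797/6 ≈ 299.5; standard quotas: Central 1.616, North 3.332, West 1.052.
Rounding up gives 2, 4, 2 = 8 seats, so the divisor must be adjusted.
With modified divisor 400: modified quotas Central 1.210, North 2.495, West 0.787.
Rounding up: Central 2, North 3, West 1 (total 6).
West receives 1.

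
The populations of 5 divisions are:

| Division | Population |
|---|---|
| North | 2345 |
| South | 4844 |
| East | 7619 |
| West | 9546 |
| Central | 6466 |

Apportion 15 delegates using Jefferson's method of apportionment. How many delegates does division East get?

Standard divisor 30820/15 ≈ 2054.667; standard quotas: North 1.141, South 2.358, East 3.708, West 4.646, Central 3.147.
Rounding down gives 1, 2, 3, 4, 3 = 13 seats, so the divisor must be adjusted.
With modified divisor 1800: modified quotas North 1.303, South 2.691, East 4.233, West 5.303, Central 3.592.
Rounding down: North 1, South 2, East 4, West 5, Central 3 (total 15).
East receives 4.

4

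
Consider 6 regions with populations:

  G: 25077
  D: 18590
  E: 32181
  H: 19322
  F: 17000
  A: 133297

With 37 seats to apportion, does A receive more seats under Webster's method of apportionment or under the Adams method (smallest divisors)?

Webster

Webster: G 4, D 3, E 5, H 3, F 2, A 20.
Adams: G 4, D 3, E 5, H 3, F 3, A 19.
A gets 20 under Webster and 19 under Adams.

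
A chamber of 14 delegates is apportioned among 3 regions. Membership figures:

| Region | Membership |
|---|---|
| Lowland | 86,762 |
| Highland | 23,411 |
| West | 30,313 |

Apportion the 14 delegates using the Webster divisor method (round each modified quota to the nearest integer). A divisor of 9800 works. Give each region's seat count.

Lowland 9, Highland 2, West 3

With modified divisor 9800: modified quotas Lowland 8.853, Highland 2.389, West 3.093.
Rounding to the nearest integer: Lowland 9, Highland 2, West 3 (total 14).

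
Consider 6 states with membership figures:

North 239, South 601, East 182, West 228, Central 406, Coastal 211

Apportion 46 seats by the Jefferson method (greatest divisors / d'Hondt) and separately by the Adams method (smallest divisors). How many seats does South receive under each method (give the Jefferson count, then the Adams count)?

15 and 14

Jefferson: North 6, South 15, East 4, West 6, Central 10, Coastal 5.
Adams: North 6, South 14, East 5, West 6, Central 10, Coastal 5.
South gets 15 under Jefferson and 14 under Adams.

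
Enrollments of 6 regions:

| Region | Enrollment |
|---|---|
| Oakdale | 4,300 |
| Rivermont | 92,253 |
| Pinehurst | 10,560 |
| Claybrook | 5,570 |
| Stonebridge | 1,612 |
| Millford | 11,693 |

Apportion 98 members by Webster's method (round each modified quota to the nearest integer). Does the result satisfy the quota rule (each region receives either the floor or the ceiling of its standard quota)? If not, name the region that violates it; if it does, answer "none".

Standard quotas: Oakdale 3.345, Rivermont 71.759, Pinehurst 8.214, Claybrook 4.333, Stonebridge 1.254, Millford 9.095.
Webster allocation: Oakdale 3, Rivermont 73, Pinehurst 8, Claybrook 4, Stonebridge 1, Millford 9.
Rivermont has quota 71.759 (lower 71, upper 72) but receives 73 — outside the quota interval.

Rivermont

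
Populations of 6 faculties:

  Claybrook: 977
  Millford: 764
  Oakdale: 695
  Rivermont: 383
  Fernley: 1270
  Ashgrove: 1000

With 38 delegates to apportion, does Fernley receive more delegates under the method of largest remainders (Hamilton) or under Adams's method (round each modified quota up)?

Hamilton

Hamilton: Claybrook 7, Millford 6, Oakdale 5, Rivermont 3, Fernley 10, Ashgrove 7.
Adams: Claybrook 7, Millford 6, Oakdale 5, Rivermont 3, Fernley 9, Ashgrove 8.
Fernley gets 10 under Hamilton and 9 under Adams.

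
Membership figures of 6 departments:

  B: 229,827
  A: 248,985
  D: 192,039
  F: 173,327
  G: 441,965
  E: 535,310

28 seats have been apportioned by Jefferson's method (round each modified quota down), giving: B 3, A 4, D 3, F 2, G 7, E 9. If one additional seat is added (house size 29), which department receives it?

Priority for the next seat is population ÷ (current seats + 1).
Priorities: B 57456.750, A 49797.000, D 48009.750, F 57775.667, G 55245.625, E 53531.000.
Highest priority: F.

F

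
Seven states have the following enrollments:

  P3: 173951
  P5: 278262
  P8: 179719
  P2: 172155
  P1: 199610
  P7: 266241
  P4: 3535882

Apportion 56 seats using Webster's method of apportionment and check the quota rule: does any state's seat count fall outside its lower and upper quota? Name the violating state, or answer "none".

Standard quotas: P3 2.027, P5 3.242, P8 2.094, P2 2.006, P1 2.326, P7 3.102, P4 41.202.
Webster allocation: P3 2, P5 3, P8 2, P2 2, P1 2, P7 3, P4 42.
Every allocation lies between the lower and upper quota.

none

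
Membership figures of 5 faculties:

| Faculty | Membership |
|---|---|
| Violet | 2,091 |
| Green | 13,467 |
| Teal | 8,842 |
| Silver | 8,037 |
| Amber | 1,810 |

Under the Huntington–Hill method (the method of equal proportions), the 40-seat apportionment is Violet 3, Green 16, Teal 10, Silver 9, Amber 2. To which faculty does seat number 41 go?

Silver

Priority for the next seat is population ÷ (√(s·(s+1))).
Priorities: Violet 603.620, Green 816.557, Teal 843.052, Silver 847.174, Amber 738.929.
Highest priority: Silver.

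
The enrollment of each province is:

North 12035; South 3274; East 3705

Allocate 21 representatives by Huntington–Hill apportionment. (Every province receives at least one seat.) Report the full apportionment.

North 13, South 4, East 4

With divisor 919: modified quotas North 13.096, South 3.563, East 4.032.
Geometric-mean thresholds: North √(13·14)=13.491, South √(3·4)=3.464, East √(4·5)=4.472.
Each quota rounded against its threshold gives North 13, South 4, East 4 (total 21).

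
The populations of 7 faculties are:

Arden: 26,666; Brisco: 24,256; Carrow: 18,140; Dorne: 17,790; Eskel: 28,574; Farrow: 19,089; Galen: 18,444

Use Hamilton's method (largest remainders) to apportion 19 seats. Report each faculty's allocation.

Total 152959; standard divisor 152959/19 ≈ 8050.474.
Standard quotas: Arden 3.3124, Brisco 3.0130, Carrow 2.2533, Dorne 2.2098, Eskel 3.5494, Farrow 2.3712, Galen 2.2910.
Lower quotas: Arden 3, Brisco 3, Carrow 2, Dorne 2, Eskel 3, Farrow 2, Galen 2 (sum 17, leaving 2 seats).
Remainders in descending order: Eskel 0.5494, Farrow 0.3712, Arden 0.3124, Galen 0.2910, Carrow 0.2533, Dorne 0.2098, Brisco 0.0130.
The surplus seats go to Eskel, Farrow.

Arden 3, Brisco 3, Carrow 2, Dorne 2, Eskel 4, Farrow 3, Galen 2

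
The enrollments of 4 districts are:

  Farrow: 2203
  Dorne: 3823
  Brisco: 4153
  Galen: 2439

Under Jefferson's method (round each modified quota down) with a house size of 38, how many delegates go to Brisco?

13

Standard divisor 12618/38 ≈ 332.053; standard quotas: Farrow 6.634, Dorne 11.513, Brisco 12.507, Galen 7.345.
Rounding down gives 6, 11, 12, 7 = 36 seats, so the divisor must be adjusted.
With modified divisor 317: modified quotas Farrow 6.950, Dorne 12.060, Brisco 13.101, Galen 7.694.
Rounding down: Farrow 6, Dorne 12, Brisco 13, Galen 7 (total 38).
Brisco receives 13.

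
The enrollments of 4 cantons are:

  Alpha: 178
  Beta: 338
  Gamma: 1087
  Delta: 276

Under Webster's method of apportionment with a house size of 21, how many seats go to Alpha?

Standard divisor 1879/21 ≈ 89.476; standard quotas: Alpha 1.989, Beta 3.778, Gamma 12.148, Delta 3.085.
Rounding to the nearest integer gives Alpha 2, Beta 4, Gamma 12, Delta 3 — total 21, matching the house size, so no adjustment is needed.
Alpha receives 2.

2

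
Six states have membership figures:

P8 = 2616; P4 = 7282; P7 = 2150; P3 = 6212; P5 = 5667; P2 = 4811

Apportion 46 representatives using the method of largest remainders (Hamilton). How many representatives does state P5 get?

Standard divisor: 28738 ÷ 46 ≈ 624.739.
Standard quotas: P8 4.1873, P4 11.6561, P7 3.4414, P3 9.9434, P5 9.0710, P2 7.7008.
Lower quotas: P8 4, P4 11, P7 3, P3 9, P5 9, P2 7 (sum 43, leaving 3 seats).
Remainders in descending order: P3 0.9434, P2 0.7008, P4 0.6561, P7 0.4414, P8 0.1873, P5 0.0710.
Largest remainders: P3, P2, P4 receive the extra seats.
P5 receives 9.

9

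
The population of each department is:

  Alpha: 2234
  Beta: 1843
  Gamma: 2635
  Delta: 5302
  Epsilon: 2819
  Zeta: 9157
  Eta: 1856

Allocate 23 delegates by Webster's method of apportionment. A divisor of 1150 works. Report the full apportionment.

Alpha 2, Beta 2, Gamma 2, Delta 5, Epsilon 2, Zeta 8, Eta 2

With modified divisor 1150: modified quotas Alpha 1.943, Beta 1.603, Gamma 2.291, Delta 4.610, Epsilon 2.451, Zeta 7.963, Eta 1.614.
Rounding to the nearest integer: Alpha 2, Beta 2, Gamma 2, Delta 5, Epsilon 2, Zeta 8, Eta 2 (total 23).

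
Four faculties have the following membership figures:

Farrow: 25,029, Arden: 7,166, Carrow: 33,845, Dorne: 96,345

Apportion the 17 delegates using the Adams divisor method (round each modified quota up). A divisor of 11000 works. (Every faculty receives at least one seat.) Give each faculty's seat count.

Farrow 3, Arden 1, Carrow 4, Dorne 9

With modified divisor 11000: modified quotas Farrow 2.275, Arden 0.651, Carrow 3.077, Dorne 8.759.
Rounding up: Farrow 3, Arden 1, Carrow 4, Dorne 9 (total 17).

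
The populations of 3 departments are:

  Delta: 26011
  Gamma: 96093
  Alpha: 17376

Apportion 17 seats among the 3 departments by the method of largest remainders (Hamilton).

Delta=3, Gamma=12, Alpha=2

Total 139480; standard divisor 139480/17 ≈ 8204.706.
Standard quotas: Delta 3.1703, Gamma 11.7119, Alpha 2.1178.
Lower quotas: Delta 3, Gamma 11, Alpha 2 (sum 16, leaving 1 seat).
Remainders in descending order: Gamma 0.7119, Delta 0.1703, Alpha 0.1178.
The surplus seat goes to Gamma.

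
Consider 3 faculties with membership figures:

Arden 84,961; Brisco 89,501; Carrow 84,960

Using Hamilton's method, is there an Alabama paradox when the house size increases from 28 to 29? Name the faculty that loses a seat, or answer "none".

At 28 seats: Arden 9, Brisco 10, Carrow 9.
At 29 seats: Arden 10, Brisco 10, Carrow 9.
No faculty's allocation decreased.

none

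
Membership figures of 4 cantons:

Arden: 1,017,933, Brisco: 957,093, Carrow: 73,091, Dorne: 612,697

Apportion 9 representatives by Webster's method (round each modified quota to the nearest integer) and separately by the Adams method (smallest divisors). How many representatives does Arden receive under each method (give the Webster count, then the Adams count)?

Webster: Arden 4, Brisco 3, Carrow 0, Dorne 2.
Adams: Arden 3, Brisco 3, Carrow 1, Dorne 2.
Arden gets 4 under Webster and 3 under Adams.

4 and 3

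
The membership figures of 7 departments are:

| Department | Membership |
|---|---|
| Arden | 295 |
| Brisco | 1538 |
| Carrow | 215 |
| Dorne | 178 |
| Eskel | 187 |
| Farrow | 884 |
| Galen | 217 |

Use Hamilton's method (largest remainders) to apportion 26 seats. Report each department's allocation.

Arden 2; Brisco 11; Carrow 2; Dorne 1; Eskel 1; Farrow 7; Galen 2

Standard divisor: 3514 ÷ 26 ≈ 135.154.
Standard quotas: Arden 2.183, Brisco 11.380, Carrow 1.591, Dorne 1.317, Eskel 1.384, Farrow 6.541, Galen 1.606.
Lower quotas: Arden 2, Brisco 11, Carrow 1, Dorne 1, Eskel 1, Farrow 6, Galen 1 (sum 23, leaving 3 seats).
Remainders in descending order: Galen 0.606, Carrow 0.591, Farrow 0.541, Eskel 0.384, Brisco 0.380, Dorne 0.317, Arden 0.183.
The surplus seats go to Galen, Carrow, Farrow.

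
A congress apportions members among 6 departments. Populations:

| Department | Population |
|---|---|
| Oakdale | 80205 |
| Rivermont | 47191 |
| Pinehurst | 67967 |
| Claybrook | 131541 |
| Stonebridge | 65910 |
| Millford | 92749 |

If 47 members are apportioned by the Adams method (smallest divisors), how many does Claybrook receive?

Standard divisor 485563/47 ≈ 10331.128; standard quotas: Oakdale 7.763, Rivermont 4.568, Pinehurst 6.579, Claybrook 12.732, Stonebridge 6.380, Millford 8.978.
Rounding up gives 8, 5, 7, 13, 7, 9 = 49 seats, so the divisor must be adjusted.
With modified divisor 11200: modified quotas Oakdale 7.161, Rivermont 4.213, Pinehurst 6.068, Claybrook 11.745, Stonebridge 5.885, Millford 8.281.
Rounding up: Oakdale 8, Rivermont 5, Pinehurst 7, Claybrook 12, Stonebridge 6, Millford 9 (total 47).
Claybrook receives 12.

12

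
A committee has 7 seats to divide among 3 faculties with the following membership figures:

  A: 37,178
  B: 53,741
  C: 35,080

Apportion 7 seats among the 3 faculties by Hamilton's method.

A 2, B 3, C 2

The standard divisor is 125999/7 ≈ 17999.857.
Standard quotas: A 2.0655, B 2.9856, C 1.9489.
Lower quotas: A 2, B 2, C 1 (sum 5, leaving 2 seats).
Remainders in descending order: B 0.9856, C 0.9489, A 0.0655.
Largest remainders: B, C receive the extra seats.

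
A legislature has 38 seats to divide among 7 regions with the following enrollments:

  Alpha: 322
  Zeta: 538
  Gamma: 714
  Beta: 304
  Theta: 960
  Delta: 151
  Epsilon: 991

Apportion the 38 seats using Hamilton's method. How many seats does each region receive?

Alpha=3, Zeta=5, Gamma=7, Beta=3, Theta=9, Delta=1, Epsilon=10

Standard divisor: 3980 ÷ 38 ≈ 104.737.
Standard quotas: Alpha 3.074, Zeta 5.137, Gamma 6.817, Beta 2.903, Theta 9.166, Delta 1.442, Epsilon 9.462.
Lower quotas: Alpha 3, Zeta 5, Gamma 6, Beta 2, Theta 9, Delta 1, Epsilon 9 (sum 35, leaving 3 seats).
Remainders in descending order: Beta 0.903, Gamma 0.817, Epsilon 0.462, Delta 0.442, Theta 0.166, Zeta 0.137, Alpha 0.074.
Largest remainders: Beta, Gamma, Epsilon receive the extra seats.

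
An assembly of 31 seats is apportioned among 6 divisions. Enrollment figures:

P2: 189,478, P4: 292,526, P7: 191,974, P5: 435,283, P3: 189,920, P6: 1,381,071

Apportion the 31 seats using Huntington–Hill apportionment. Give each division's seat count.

P2=2, P4=4, P7=2, P5=5, P3=2, P6=16

With divisor 84092: modified quotas P2 2.253, P4 3.479, P7 2.283, P5 5.176, P3 2.258, P6 16.423.
Geometric-mean thresholds: P2 √(2·3)=2.449, P4 √(3·4)=3.464, P7 √(2·3)=2.449, P5 √(5·6)=5.477, P3 √(2·3)=2.449, P6 √(16·17)=16.492.
Each quota rounded against its threshold gives P2 2, P4 4, P7 2, P5 5, P3 2, P6 16 (total 31).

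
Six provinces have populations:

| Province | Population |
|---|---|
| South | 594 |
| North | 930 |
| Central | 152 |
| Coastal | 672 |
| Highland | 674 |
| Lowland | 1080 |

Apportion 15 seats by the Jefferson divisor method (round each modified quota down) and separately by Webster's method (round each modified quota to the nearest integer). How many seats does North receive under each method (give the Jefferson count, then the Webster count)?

4 and 3

Jefferson: South 2, North 4, Central 0, Coastal 2, Highland 3, Lowland 4.
Webster: South 2, North 3, Central 1, Coastal 2, Highland 3, Lowland 4.
North gets 4 under Jefferson and 3 under Webster.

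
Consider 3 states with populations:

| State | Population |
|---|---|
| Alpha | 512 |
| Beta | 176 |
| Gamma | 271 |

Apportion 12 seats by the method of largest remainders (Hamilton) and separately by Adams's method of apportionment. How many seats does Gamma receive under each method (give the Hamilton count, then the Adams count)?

3 and 4

Hamilton: Alpha 7, Beta 2, Gamma 3.
Adams: Alpha 6, Beta 2, Gamma 4.
Gamma gets 3 under Hamilton and 4 under Adams.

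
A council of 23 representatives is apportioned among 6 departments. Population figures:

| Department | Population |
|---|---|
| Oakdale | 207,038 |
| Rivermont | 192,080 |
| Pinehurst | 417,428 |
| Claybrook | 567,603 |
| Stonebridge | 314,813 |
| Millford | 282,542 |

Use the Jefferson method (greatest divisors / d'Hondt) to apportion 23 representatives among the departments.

Standard divisor 1981504/23 ≈ 86152.348; standard quotas: Oakdale 2.403, Rivermont 2.230, Pinehurst 4.845, Claybrook 6.588, Stonebridge 3.654, Millford 3.280.
Rounding down gives 2, 2, 4, 6, 3, 3 = 20 seats, so the divisor must be adjusted.
With modified divisor 74800: modified quotas Oakdale 2.768, Rivermont 2.568, Pinehurst 5.581, Claybrook 7.588, Stonebridge 4.209, Millford 3.777.
Rounding down: Oakdale 2, Rivermont 2, Pinehurst 5, Claybrook 7, Stonebridge 4, Millford 3 (total 23).

Oakdale 2, Rivermont 2, Pinehurst 5, Claybrook 7, Stonebridge 4, Millford 3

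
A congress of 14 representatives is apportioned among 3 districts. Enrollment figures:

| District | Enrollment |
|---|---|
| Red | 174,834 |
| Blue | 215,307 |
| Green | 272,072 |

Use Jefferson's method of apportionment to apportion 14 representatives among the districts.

Standard divisor 662213/14 ≈ 47300.929; standard quotas: Red 3.696, Blue 4.552, Green 5.752.
Rounding down gives 3, 4, 5 = 12 seats, so the divisor must be adjusted.
With modified divisor 43400: modified quotas Red 4.028, Blue 4.961, Green 6.269.
Rounding down: Red 4, Blue 4, Green 6 (total 14).

Red 4, Blue 4, Green 6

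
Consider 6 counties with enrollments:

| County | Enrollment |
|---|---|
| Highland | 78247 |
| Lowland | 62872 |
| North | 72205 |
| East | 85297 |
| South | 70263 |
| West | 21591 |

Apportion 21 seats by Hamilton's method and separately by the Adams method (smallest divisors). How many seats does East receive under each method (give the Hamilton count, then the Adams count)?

Hamilton: Highland 4, Lowland 3, North 4, East 5, South 4, West 1.
Adams: Highland 4, Lowland 3, North 4, East 4, South 4, West 2.
East gets 5 under Hamilton and 4 under Adams.

5 and 4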